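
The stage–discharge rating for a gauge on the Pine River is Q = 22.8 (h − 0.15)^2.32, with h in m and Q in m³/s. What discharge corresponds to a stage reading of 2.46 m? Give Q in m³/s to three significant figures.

159 m³/s

Q = 22.8 × (2.46 − 0.15)^2.32 = 22.8 × 2.31^2.32 = 159.0 m³/s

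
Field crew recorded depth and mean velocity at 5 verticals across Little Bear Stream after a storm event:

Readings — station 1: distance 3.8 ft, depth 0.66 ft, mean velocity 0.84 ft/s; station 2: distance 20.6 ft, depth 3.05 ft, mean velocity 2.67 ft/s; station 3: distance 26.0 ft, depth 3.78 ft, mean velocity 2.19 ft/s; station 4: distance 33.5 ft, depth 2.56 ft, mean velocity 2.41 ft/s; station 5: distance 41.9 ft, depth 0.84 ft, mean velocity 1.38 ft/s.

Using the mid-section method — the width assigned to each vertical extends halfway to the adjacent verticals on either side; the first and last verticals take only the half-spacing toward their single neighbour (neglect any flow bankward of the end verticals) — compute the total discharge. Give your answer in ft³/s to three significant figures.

w_1 = (20.6 − 3.8)/2 = 8.4 ft; q_1 = 0.84 × 0.66 × 8.4 = 4.657 ft³/s
w_2 = (26.0 − 3.8)/2 = 11.1 ft; q_2 = 2.67 × 3.05 × 11.1 = 90.39 ft³/s
w_3 = (33.5 − 20.6)/2 = 6.45 ft; q_3 = 2.19 × 3.78 × 6.45 = 53.39 ft³/s
w_4 = (41.9 − 26.0)/2 = 7.95 ft; q_4 = 2.41 × 2.56 × 7.95 = 49.05 ft³/s
w_5 = (41.9 − 33.5)/2 = 4.2 ft; q_5 = 1.38 × 0.84 × 4.2 = 4.869 ft³/s
Q = Σ qᵢ = 202.4 ft³/s

202 ft³/s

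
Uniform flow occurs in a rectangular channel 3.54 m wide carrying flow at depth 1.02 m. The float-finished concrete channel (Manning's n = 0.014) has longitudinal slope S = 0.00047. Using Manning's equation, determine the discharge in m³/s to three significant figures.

A = b·y = 3.54 × 1.02 = 3.611 m²
P = b + 2y = 3.54 + 2×1.02 = 5.580 m
R = A/P = 3.611/5.580 = 0.6471 m
Q = (1/n)·A·R^(2/3)·S^(1/2) = (1/0.014) × 3.611 × 0.6471^(2/3) × 0.00047^(1/2) = 4.183 m³/s

4.18 m³/s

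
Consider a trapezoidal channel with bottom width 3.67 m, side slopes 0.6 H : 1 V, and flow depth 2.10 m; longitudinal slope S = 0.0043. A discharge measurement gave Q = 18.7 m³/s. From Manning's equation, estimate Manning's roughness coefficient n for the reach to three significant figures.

A = (b + z·y)·y = (3.67 + 0.6×2.10)×2.10 = 10.35 m²
P = b + 2y√(1+z²) = 3.67 + 2×2.10×√(1+0.6²) = 8.568 m
R = A/P = 10.35/8.568 = 1.208 m
n = (1/Q)·A·R^(2/3)·S^(1/2) = (1/18.7) × 10.35 × 1.134 × 0.06557 = 0.04119

0.0412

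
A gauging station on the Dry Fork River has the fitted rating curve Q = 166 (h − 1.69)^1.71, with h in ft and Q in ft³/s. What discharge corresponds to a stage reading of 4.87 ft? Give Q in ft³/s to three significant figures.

1200 ft³/s

Q = 166 × (4.87 − 1.69)^1.71 = 166 × 3.18^1.71 = 1200 ft³/s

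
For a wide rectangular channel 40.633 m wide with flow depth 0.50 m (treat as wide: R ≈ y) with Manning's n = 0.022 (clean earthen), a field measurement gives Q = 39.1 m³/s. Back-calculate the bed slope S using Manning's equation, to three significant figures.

0.00452

A = b·y = 40.633 × 0.50 = 20.32 m²
Wide channel: R ≈ y = 0.50 m
S = (Q·n / (1·A·R^(2/3)))² = (39.1×0.022 / (1×20.32×0.6300))² = 0.004517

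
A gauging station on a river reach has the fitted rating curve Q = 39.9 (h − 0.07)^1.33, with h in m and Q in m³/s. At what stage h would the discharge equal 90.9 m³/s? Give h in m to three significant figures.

1.93 m

h − h₀ = (Q/C)^(1/b) = (90.9/39.9)^(1/1.33) = 1.857 m
h = 0.07 + 1.857 = 1.927 m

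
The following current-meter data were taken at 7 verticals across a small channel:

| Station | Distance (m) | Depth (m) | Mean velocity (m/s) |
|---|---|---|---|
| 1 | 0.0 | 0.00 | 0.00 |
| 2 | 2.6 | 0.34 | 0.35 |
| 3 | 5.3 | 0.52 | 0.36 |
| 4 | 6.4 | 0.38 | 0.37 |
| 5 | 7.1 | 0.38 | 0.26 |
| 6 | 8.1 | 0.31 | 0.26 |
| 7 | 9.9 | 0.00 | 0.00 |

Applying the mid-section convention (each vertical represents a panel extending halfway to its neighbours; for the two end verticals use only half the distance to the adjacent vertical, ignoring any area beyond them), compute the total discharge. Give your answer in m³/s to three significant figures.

0.994 m³/s

w_2 = (5.3 − 0.0)/2 = 2.65 m; q_2 = 0.35 × 0.34 × 2.65 = 0.3154 m³/s
w_3 = (6.4 − 2.6)/2 = 1.9 m; q_3 = 0.36 × 0.52 × 1.9 = 0.3557 m³/s
w_4 = (7.1 − 5.3)/2 = 0.9 m; q_4 = 0.37 × 0.38 × 0.9 = 0.1265 m³/s
w_5 = (8.1 − 6.4)/2 = 0.85 m; q_5 = 0.26 × 0.38 × 0.85 = 0.08398 m³/s
w_6 = (9.9 − 7.1)/2 = 1.4 m; q_6 = 0.26 × 0.31 × 1.4 = 0.1128 m³/s
Stations 1, 7 contribute zero (depth or velocity is 0).
Q = Σ qᵢ = 0.9944 m³/s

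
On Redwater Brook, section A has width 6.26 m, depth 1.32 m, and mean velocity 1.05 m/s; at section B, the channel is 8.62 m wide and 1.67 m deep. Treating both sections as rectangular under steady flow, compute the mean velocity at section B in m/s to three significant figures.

Q = A₁V₁ = (6.26×1.32) × 1.05 = 8.676 m³/s
A₂ = 8.62 × 1.67 = 14.40 m²
V₂ = Q/A₂ = 8.676/14.40 = 0.6027 m/s

0.603 m/s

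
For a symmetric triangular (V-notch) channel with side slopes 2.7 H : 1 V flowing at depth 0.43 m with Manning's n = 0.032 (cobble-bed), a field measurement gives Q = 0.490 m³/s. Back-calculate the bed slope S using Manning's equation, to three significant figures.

0.00834

A = z·y² = 2.7×0.43² = 0.4992 m²
P = 2y√(1+z²) = 2×0.43×√(1+2.7²) = 2.476 m
R = A/P = 0.4992/2.476 = 0.2016 m
S = (Q·n / (1·A·R^(2/3)))² = (0.490×0.032 / (1×0.4992×0.3438))² = 0.008344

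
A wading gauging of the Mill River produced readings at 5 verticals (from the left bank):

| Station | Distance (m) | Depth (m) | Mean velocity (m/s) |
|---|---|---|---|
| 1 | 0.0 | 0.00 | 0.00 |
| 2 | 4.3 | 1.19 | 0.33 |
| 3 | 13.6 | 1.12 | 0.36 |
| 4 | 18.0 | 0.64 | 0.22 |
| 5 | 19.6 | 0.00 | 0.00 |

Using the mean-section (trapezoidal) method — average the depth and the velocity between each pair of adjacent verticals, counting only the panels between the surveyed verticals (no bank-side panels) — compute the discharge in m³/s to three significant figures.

Panel 1-2: Δb = 4.3 m, d̄ = (0.00+1.19)/2 = 0.595, v̄ = (0.00+0.33)/2 = 0.165 → q = 4.3×0.595×0.165 = 0.4222 m³/s
Panel 2-3: Δb = 9.3 m, d̄ = (1.19+1.12)/2 = 1.155, v̄ = (0.33+0.36)/2 = 0.345 → q = 9.3×1.155×0.345 = 3.706 m³/s
Panel 3-4: Δb = 4.4 m, d̄ = (1.12+0.64)/2 = 0.88, v̄ = (0.36+0.22)/2 = 0.29 → q = 4.4×0.88×0.29 = 1.123 m³/s
Panel 4-5: Δb = 1.6 m, d̄ = (0.64+0.00)/2 = 0.32, v̄ = (0.22+0.00)/2 = 0.11 → q = 1.6×0.32×0.11 = 0.05632 m³/s
Q = Σ q = 5.307 m³/s

5.31 m³/s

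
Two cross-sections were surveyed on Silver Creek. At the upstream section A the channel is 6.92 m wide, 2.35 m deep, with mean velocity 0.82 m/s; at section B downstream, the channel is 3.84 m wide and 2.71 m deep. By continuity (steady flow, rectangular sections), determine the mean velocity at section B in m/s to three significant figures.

Q = A₁V₁ = (6.92×2.35) × 0.82 = 13.33 m³/s
A₂ = 3.84 × 2.71 = 10.41 m²
V₂ = Q/A₂ = 13.33/10.41 = 1.281 m/s

1.28 m/s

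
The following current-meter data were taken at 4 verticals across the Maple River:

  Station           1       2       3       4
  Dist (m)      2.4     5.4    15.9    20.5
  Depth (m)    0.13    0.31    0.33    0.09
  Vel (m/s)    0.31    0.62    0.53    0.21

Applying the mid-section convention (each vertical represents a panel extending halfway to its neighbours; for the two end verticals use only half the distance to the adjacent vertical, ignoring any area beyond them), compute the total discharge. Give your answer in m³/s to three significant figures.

2.72 m³/s

w_1 = (5.4 − 2.4)/2 = 1.5 m; q_1 = 0.31 × 0.13 × 1.5 = 0.06045 m³/s
w_2 = (15.9 − 2.4)/2 = 6.75 m; q_2 = 0.62 × 0.31 × 6.75 = 1.297 m³/s
w_3 = (20.5 − 5.4)/2 = 7.55 m; q_3 = 0.53 × 0.33 × 7.55 = 1.320 m³/s
w_4 = (20.5 − 15.9)/2 = 2.3 m; q_4 = 0.21 × 0.09 × 2.3 = 0.04347 m³/s
Q = Σ qᵢ = 2.722 m³/s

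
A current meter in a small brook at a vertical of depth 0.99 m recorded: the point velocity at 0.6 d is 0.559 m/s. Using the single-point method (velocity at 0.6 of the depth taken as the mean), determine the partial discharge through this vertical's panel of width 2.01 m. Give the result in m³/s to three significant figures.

1.11 m³/s

v̄ = v₀.₆ = 0.559 m/s
q = v̄ × d × w = 0.5590 × 0.99 × 2.01 = 1.112 m³/s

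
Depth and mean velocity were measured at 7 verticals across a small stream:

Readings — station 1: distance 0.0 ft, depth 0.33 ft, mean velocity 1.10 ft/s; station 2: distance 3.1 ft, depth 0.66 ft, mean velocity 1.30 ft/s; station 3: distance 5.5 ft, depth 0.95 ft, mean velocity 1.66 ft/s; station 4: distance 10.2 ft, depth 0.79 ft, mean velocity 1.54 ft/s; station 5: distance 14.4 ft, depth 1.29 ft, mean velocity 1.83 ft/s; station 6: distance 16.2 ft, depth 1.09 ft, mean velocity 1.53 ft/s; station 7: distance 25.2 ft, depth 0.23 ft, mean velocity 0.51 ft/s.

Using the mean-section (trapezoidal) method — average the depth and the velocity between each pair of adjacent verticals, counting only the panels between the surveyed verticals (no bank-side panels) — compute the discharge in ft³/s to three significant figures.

Panel 1-2: Δb = 3.1 ft, d̄ = (0.33+0.66)/2 = 0.495, v̄ = (1.10+1.30)/2 = 1.2 → q = 3.1×0.495×1.2 = 1.841 ft³/s
Panel 2-3: Δb = 2.4 ft, d̄ = (0.66+0.95)/2 = 0.805, v̄ = (1.30+1.66)/2 = 1.48 → q = 2.4×0.805×1.48 = 2.859 ft³/s
Panel 3-4: Δb = 4.7 ft, d̄ = (0.95+0.79)/2 = 0.87, v̄ = (1.66+1.54)/2 = 1.6 → q = 4.7×0.87×1.6 = 6.542 ft³/s
Panel 4-5: Δb = 4.2 ft, d̄ = (0.79+1.29)/2 = 1.04, v̄ = (1.54+1.83)/2 = 1.685 → q = 4.2×1.04×1.685 = 7.360 ft³/s
Panel 5-6: Δb = 1.8 ft, d̄ = (1.29+1.09)/2 = 1.19, v̄ = (1.83+1.53)/2 = 1.68 → q = 1.8×1.19×1.68 = 3.599 ft³/s
Panel 6-7: Δb = 9 ft, d̄ = (1.09+0.23)/2 = 0.66, v̄ = (1.53+0.51)/2 = 1.02 → q = 9×0.66×1.02 = 6.059 ft³/s
Q = Σ q = 28.26 ft³/s

28.3 ft³/s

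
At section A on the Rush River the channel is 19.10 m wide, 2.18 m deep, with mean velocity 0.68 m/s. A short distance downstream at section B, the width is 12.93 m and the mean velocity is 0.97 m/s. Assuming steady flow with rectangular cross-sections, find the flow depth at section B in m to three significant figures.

Q = A₁V₁ = (19.10×2.18) × 0.68 = 28.31 m³/s
d₂ = Q/(b₂ V₂) = 28.31/(12.93×0.97) = 2.258 m

2.26 m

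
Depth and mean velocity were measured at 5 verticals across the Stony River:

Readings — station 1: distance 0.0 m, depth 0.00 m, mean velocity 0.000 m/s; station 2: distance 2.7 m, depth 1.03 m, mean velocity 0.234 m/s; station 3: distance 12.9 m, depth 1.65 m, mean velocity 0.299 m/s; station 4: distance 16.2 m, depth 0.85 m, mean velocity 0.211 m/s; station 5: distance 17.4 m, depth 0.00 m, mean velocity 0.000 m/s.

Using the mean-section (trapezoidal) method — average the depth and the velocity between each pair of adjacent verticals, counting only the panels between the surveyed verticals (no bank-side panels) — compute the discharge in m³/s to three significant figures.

Panel 1-2: Δb = 2.7 m, d̄ = (0.00+1.03)/2 = 0.515, v̄ = (0.000+0.234)/2 = 0.117 → q = 2.7×0.515×0.117 = 0.1627 m³/s
Panel 2-3: Δb = 10.2 m, d̄ = (1.03+1.65)/2 = 1.34, v̄ = (0.234+0.299)/2 = 0.2665 → q = 10.2×1.34×0.2665 = 3.643 m³/s
Panel 3-4: Δb = 3.3 m, d̄ = (1.65+0.85)/2 = 1.25, v̄ = (0.299+0.211)/2 = 0.255 → q = 3.3×1.25×0.255 = 1.052 m³/s
Panel 4-5: Δb = 1.2 m, d̄ = (0.85+0.00)/2 = 0.425, v̄ = (0.211+0.000)/2 = 0.1055 → q = 1.2×0.425×0.1055 = 0.05381 m³/s
Q = Σ q = 4.911 m³/s

4.91 m³/s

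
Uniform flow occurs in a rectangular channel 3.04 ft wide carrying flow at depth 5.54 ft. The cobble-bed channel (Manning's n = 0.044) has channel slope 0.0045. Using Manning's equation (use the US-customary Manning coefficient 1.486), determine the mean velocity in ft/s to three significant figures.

A = b·y = 3.04 × 5.54 = 16.84 ft²
P = b + 2y = 3.04 + 2×5.54 = 14.12 ft
R = A/P = 16.84/14.12 = 1.193 ft
Q = (1.486/n)·A·R^(2/3)·S^(1/2) = (1.486/0.044) × 16.84 × 1.193^(2/3) × 0.0045^(1/2) = 42.91 ft³/s
V = Q/A = 42.91/16.84 = 2.548 ft/s

2.55 ft/s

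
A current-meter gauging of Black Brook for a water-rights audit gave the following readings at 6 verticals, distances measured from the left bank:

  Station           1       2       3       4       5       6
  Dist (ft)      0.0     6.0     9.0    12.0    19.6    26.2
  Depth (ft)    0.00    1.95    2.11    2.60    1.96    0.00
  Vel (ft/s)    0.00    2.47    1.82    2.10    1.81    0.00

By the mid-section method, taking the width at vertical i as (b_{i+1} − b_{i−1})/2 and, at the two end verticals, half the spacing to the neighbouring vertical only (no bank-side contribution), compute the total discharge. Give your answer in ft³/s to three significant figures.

87.3 ft³/s

w_2 = (9.0 − 0.0)/2 = 4.5 ft; q_2 = 2.47 × 1.95 × 4.5 = 21.67 ft³/s
w_3 = (12.0 − 6.0)/2 = 3 ft; q_3 = 1.82 × 2.11 × 3 = 11.52 ft³/s
w_4 = (19.6 − 9.0)/2 = 5.3 ft; q_4 = 2.10 × 2.60 × 5.3 = 28.94 ft³/s
w_5 = (26.2 − 12.0)/2 = 7.1 ft; q_5 = 1.81 × 1.96 × 7.1 = 25.19 ft³/s
Stations 1, 6 contribute zero (depth or velocity is 0).
Q = Σ qᵢ = 87.32 ft³/s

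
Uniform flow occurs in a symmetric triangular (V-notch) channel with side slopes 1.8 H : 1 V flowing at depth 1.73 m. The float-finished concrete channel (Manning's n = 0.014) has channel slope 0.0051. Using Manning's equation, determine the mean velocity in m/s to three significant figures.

A = z·y² = 1.8×1.73² = 5.387 m²
P = 2y√(1+z²) = 2×1.73×√(1+1.8²) = 7.125 m
R = A/P = 5.387/7.125 = 0.7561 m
Q = (1/n)·A·R^(2/3)·S^(1/2) = (1/0.014) × 5.387 × 0.7561^(2/3) × 0.0051^(1/2) = 22.81 m³/s
V = Q/A = 22.81/5.387 = 4.234 m/s

4.23 m/s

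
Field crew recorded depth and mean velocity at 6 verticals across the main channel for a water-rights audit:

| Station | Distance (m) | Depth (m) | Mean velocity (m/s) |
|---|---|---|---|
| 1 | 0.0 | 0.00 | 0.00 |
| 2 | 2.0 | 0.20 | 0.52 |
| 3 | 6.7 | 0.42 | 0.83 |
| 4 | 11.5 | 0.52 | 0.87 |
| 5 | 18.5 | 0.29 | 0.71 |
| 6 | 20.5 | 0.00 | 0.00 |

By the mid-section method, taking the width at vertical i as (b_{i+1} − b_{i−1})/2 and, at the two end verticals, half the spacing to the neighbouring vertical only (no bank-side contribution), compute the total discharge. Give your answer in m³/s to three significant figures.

w_2 = (6.7 − 0.0)/2 = 3.35 m; q_2 = 0.52 × 0.20 × 3.35 = 0.3484 m³/s
w_3 = (11.5 − 2.0)/2 = 4.75 m; q_3 = 0.83 × 0.42 × 4.75 = 1.656 m³/s
w_4 = (18.5 − 6.7)/2 = 5.9 m; q_4 = 0.87 × 0.52 × 5.9 = 2.669 m³/s
w_5 = (20.5 − 11.5)/2 = 4.5 m; q_5 = 0.71 × 0.29 × 4.5 = 0.9266 m³/s
Stations 1, 6 contribute zero (depth or velocity is 0).
Q = Σ qᵢ = 5.600 m³/s

5.60 m³/s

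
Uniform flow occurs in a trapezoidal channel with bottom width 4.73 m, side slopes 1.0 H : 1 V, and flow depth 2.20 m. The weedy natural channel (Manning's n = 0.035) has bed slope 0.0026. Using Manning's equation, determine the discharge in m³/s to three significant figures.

27.7 m³/s

A = (b + z·y)·y = (4.73 + 1.0×2.20)×2.20 = 15.25 m²
P = b + 2y√(1+z²) = 4.73 + 2×2.20×√(1+1.0²) = 10.95 m
R = A/P = 15.25/10.95 = 1.392 m
Q = (1/n)·A·R^(2/3)·S^(1/2) = (1/0.035) × 15.25 × 1.392^(2/3) × 0.0026^(1/2) = 27.69 m³/s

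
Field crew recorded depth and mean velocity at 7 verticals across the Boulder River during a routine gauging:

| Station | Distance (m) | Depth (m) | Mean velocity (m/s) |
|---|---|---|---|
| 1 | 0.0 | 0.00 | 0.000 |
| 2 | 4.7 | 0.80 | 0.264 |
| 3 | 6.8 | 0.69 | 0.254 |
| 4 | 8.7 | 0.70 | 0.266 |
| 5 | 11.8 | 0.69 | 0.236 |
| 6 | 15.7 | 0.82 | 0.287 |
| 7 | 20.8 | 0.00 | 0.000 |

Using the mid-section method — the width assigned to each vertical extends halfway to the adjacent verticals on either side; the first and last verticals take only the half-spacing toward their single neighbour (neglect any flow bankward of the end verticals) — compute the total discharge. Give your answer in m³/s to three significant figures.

w_2 = (6.8 − 0.0)/2 = 3.4 m; q_2 = 0.264 × 0.80 × 3.4 = 0.7181 m³/s
w_3 = (8.7 − 4.7)/2 = 2 m; q_3 = 0.254 × 0.69 × 2 = 0.3505 m³/s
w_4 = (11.8 − 6.8)/2 = 2.5 m; q_4 = 0.266 × 0.70 × 2.5 = 0.4655 m³/s
w_5 = (15.7 − 8.7)/2 = 3.5 m; q_5 = 0.236 × 0.69 × 3.5 = 0.5699 m³/s
w_6 = (20.8 − 11.8)/2 = 4.5 m; q_6 = 0.287 × 0.82 × 4.5 = 1.059 m³/s
Stations 1, 7 contribute zero (depth or velocity is 0).
Q = Σ qᵢ = 3.163 m³/s

3.16 m³/s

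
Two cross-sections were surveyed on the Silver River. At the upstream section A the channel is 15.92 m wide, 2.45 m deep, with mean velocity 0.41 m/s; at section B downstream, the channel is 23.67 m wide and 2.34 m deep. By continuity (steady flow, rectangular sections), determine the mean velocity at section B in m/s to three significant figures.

0.289 m/s

Q = A₁V₁ = (15.92×2.45) × 0.41 = 15.99 m³/s
A₂ = 23.67 × 2.34 = 55.39 m²
V₂ = Q/A₂ = 15.99/55.39 = 0.2887 m/s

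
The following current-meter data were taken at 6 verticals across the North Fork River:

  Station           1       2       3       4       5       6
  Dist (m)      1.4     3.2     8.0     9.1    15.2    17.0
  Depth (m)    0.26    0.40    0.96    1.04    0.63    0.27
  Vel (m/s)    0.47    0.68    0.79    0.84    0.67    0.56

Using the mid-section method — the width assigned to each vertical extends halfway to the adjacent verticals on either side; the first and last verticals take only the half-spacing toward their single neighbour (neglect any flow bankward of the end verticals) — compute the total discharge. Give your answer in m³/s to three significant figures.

w_1 = (3.2 − 1.4)/2 = 0.9 m; q_1 = 0.47 × 0.26 × 0.9 = 0.1100 m³/s
w_2 = (8.0 − 1.4)/2 = 3.3 m; q_2 = 0.68 × 0.40 × 3.3 = 0.8976 m³/s
w_3 = (9.1 − 3.2)/2 = 2.95 m; q_3 = 0.79 × 0.96 × 2.95 = 2.237 m³/s
w_4 = (15.2 − 8.0)/2 = 3.6 m; q_4 = 0.84 × 1.04 × 3.6 = 3.145 m³/s
w_5 = (17.0 − 9.1)/2 = 3.95 m; q_5 = 0.67 × 0.63 × 3.95 = 1.667 m³/s
w_6 = (17.0 − 15.2)/2 = 0.9 m; q_6 = 0.56 × 0.27 × 0.9 = 0.1361 m³/s
Q = Σ qᵢ = 8.193 m³/s

8.19 m³/s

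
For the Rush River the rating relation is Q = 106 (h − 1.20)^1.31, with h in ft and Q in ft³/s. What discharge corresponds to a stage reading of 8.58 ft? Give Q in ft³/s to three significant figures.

1450 ft³/s

Q = 106 × (8.58 − 1.20)^1.31 = 106 × 7.38^1.31 = 1454 ft³/s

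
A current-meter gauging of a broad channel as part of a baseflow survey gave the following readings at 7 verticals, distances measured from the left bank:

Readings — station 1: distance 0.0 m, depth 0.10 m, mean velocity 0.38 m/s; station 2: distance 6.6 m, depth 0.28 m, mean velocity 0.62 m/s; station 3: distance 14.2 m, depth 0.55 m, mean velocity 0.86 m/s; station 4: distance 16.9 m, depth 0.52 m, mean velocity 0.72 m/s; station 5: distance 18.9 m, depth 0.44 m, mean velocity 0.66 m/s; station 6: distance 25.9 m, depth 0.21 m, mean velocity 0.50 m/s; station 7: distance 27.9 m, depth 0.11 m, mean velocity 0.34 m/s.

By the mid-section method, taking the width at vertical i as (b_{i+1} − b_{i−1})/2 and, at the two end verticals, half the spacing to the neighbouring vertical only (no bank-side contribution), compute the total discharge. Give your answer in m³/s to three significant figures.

6.49 m³/s

w_1 = (6.6 − 0.0)/2 = 3.3 m; q_1 = 0.38 × 0.10 × 3.3 = 0.1254 m³/s
w_2 = (14.2 − 0.0)/2 = 7.1 m; q_2 = 0.62 × 0.28 × 7.1 = 1.233 m³/s
w_3 = (16.9 − 6.6)/2 = 5.15 m; q_3 = 0.86 × 0.55 × 5.15 = 2.436 m³/s
w_4 = (18.9 − 14.2)/2 = 2.35 m; q_4 = 0.72 × 0.52 × 2.35 = 0.8798 m³/s
w_5 = (25.9 − 16.9)/2 = 4.5 m; q_5 = 0.66 × 0.44 × 4.5 = 1.307 m³/s
w_6 = (27.9 − 18.9)/2 = 4.5 m; q_6 = 0.50 × 0.21 × 4.5 = 0.4725 m³/s
w_7 = (27.9 − 25.9)/2 = 1 m; q_7 = 0.34 × 0.11 × 1 = 0.03740 m³/s
Q = Σ qᵢ = 6.490 m³/s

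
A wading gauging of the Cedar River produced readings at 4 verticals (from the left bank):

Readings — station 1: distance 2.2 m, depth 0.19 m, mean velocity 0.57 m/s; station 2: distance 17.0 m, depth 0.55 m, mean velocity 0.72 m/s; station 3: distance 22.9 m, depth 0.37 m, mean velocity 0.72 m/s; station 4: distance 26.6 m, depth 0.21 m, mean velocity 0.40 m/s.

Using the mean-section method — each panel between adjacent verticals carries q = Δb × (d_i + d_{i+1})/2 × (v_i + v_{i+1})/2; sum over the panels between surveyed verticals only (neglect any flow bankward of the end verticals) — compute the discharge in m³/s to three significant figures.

6.09 m³/s

Panel 1-2: Δb = 14.8 m, d̄ = (0.19+0.55)/2 = 0.37, v̄ = (0.57+0.72)/2 = 0.645 → q = 14.8×0.37×0.645 = 3.532 m³/s
Panel 2-3: Δb = 5.9 m, d̄ = (0.55+0.37)/2 = 0.46, v̄ = (0.72+0.72)/2 = 0.72 → q = 5.9×0.46×0.72 = 1.954 m³/s
Panel 3-4: Δb = 3.7 m, d̄ = (0.37+0.21)/2 = 0.29, v̄ = (0.72+0.40)/2 = 0.56 → q = 3.7×0.29×0.56 = 0.6009 m³/s
Q = Σ q = 6.087 m³/s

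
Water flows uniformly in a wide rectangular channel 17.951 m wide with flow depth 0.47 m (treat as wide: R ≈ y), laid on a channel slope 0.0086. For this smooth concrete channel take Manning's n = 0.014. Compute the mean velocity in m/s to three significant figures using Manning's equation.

A = b·y = 17.951 × 0.47 = 8.437 m²
Wide channel: R ≈ y = 0.47 m
Q = (1/n)·A·R^(2/3)·S^(1/2) = (1/0.014) × 8.437 × 0.4700^(2/3) × 0.0086^(1/2) = 33.78 m³/s
V = Q/A = 33.78/8.437 = 4.004 m/s

4.00 m/s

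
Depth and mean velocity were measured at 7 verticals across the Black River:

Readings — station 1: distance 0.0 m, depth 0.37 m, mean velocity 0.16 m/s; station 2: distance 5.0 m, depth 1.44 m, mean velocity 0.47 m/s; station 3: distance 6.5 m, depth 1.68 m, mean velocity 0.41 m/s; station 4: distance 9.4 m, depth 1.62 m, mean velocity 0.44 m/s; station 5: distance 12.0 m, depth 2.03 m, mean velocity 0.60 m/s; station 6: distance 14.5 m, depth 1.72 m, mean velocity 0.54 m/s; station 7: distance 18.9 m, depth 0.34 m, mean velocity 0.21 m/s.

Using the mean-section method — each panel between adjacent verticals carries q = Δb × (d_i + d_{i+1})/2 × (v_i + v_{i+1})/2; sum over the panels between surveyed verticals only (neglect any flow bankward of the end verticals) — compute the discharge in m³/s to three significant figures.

11.3 m³/s

Panel 1-2: Δb = 5 m, d̄ = (0.37+1.44)/2 = 0.905, v̄ = (0.16+0.47)/2 = 0.315 → q = 5×0.905×0.315 = 1.425 m³/s
Panel 2-3: Δb = 1.5 m, d̄ = (1.44+1.68)/2 = 1.56, v̄ = (0.47+0.41)/2 = 0.44 → q = 1.5×1.56×0.44 = 1.030 m³/s
Panel 3-4: Δb = 2.9 m, d̄ = (1.68+1.62)/2 = 1.65, v̄ = (0.41+0.44)/2 = 0.425 → q = 2.9×1.65×0.425 = 2.034 m³/s
Panel 4-5: Δb = 2.6 m, d̄ = (1.62+2.03)/2 = 1.825, v̄ = (0.44+0.60)/2 = 0.52 → q = 2.6×1.825×0.52 = 2.467 m³/s
Panel 5-6: Δb = 2.5 m, d̄ = (2.03+1.72)/2 = 1.875, v̄ = (0.60+0.54)/2 = 0.57 → q = 2.5×1.875×0.57 = 2.672 m³/s
Panel 6-7: Δb = 4.4 m, d̄ = (1.72+0.34)/2 = 1.03, v̄ = (0.54+0.21)/2 = 0.375 → q = 4.4×1.03×0.375 = 1.700 m³/s
Q = Σ q = 11.33 m³/s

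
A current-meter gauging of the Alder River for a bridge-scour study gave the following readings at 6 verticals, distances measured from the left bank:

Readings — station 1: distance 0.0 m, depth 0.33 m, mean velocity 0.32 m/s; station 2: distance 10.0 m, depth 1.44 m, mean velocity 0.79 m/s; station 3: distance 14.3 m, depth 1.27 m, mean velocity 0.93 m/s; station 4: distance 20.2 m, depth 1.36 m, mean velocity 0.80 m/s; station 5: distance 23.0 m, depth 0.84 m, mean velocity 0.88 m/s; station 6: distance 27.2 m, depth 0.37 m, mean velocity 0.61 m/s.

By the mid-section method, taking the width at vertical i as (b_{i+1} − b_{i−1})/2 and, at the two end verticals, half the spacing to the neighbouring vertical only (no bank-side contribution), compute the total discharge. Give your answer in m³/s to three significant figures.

w_1 = (10.0 − 0.0)/2 = 5 m; q_1 = 0.32 × 0.33 × 5 = 0.5280 m³/s
w_2 = (14.3 − 0.0)/2 = 7.15 m; q_2 = 0.79 × 1.44 × 7.15 = 8.134 m³/s
w_3 = (20.2 − 10.0)/2 = 5.1 m; q_3 = 0.93 × 1.27 × 5.1 = 6.024 m³/s
w_4 = (23.0 − 14.3)/2 = 4.35 m; q_4 = 0.80 × 1.36 × 4.35 = 4.733 m³/s
w_5 = (27.2 − 20.2)/2 = 3.5 m; q_5 = 0.88 × 0.84 × 3.5 = 2.587 m³/s
w_6 = (27.2 − 23.0)/2 = 2.1 m; q_6 = 0.61 × 0.37 × 2.1 = 0.4740 m³/s
Q = Σ qᵢ = 22.48 m³/s

22.5 m³/s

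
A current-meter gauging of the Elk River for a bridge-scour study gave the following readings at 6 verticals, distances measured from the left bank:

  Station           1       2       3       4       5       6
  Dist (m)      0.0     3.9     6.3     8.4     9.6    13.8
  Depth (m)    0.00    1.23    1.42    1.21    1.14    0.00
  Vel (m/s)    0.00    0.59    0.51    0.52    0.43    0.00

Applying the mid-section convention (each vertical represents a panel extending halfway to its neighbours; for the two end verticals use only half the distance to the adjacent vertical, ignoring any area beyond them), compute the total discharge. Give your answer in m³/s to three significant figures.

w_2 = (6.3 − 0.0)/2 = 3.15 m; q_2 = 0.59 × 1.23 × 3.15 = 2.286 m³/s
w_3 = (8.4 − 3.9)/2 = 2.25 m; q_3 = 0.51 × 1.42 × 2.25 = 1.629 m³/s
w_4 = (9.6 − 6.3)/2 = 1.65 m; q_4 = 0.52 × 1.21 × 1.65 = 1.038 m³/s
w_5 = (13.8 − 8.4)/2 = 2.7 m; q_5 = 0.43 × 1.14 × 2.7 = 1.324 m³/s
Stations 1, 6 contribute zero (depth or velocity is 0).
Q = Σ qᵢ = 6.277 m³/s

6.28 m³/s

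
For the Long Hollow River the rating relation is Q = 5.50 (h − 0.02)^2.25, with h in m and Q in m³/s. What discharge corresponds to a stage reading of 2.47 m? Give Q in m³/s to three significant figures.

41.3 m³/s

Q = 5.50 × (2.47 − 0.02)^2.25 = 5.50 × 2.45^2.25 = 41.30 m³/s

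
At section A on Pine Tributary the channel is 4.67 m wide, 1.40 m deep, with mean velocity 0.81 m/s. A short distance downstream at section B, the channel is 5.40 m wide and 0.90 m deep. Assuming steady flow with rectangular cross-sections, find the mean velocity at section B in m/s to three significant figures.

1.09 m/s

Q = A₁V₁ = (4.67×1.40) × 0.81 = 5.296 m³/s
A₂ = 5.40 × 0.90 = 4.860 m²
V₂ = Q/A₂ = 5.296/4.860 = 1.090 m/s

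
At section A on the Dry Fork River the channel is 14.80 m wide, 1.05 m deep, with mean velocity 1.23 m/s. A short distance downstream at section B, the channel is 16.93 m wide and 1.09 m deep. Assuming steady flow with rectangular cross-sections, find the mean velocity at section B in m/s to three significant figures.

1.04 m/s

Q = A₁V₁ = (14.80×1.05) × 1.23 = 19.11 m³/s
A₂ = 16.93 × 1.09 = 18.45 m²
V₂ = Q/A₂ = 19.11/18.45 = 1.036 m/s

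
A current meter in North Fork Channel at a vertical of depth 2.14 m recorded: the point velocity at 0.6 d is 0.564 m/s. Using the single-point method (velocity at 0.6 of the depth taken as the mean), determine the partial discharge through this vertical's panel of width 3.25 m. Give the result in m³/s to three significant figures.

3.92 m³/s

v̄ = v₀.₆ = 0.564 m/s
q = v̄ × d × w = 0.5640 × 2.14 × 3.25 = 3.923 m³/s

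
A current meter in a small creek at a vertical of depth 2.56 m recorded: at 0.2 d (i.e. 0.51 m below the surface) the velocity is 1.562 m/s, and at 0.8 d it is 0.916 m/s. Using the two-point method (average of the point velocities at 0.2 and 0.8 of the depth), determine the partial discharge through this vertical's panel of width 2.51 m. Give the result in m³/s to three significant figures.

7.96 m³/s

v̄ = (1.562 + 0.916) / 2 = 1.239 m/s
q = v̄ × d × w = 1.239 × 2.56 × 2.51 = 7.961 m³/s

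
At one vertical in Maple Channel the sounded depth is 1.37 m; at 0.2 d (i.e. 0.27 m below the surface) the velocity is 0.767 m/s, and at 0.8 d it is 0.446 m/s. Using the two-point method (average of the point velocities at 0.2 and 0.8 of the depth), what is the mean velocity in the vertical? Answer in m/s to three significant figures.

v̄ = (0.767 + 0.446) / 2 = 0.6065 m/s

0.607 m/s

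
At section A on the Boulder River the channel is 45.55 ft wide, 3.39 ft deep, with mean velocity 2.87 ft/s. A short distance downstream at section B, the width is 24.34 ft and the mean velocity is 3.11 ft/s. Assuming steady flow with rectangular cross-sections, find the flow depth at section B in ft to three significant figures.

Q = A₁V₁ = (45.55×3.39) × 2.87 = 443.2 ft³/s
d₂ = Q/(b₂ V₂) = 443.2/(24.34×3.11) = 5.854 ft

5.85 ft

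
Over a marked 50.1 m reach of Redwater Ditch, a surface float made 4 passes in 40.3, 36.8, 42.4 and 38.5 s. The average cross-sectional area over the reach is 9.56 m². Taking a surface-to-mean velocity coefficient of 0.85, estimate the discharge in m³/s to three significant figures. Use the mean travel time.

t̄ = (40.3 + 36.8 + 42.4 + 38.5) / 4 = 39.5 s
v_surface = L / t̄ = 50.1 / 39.5 = 1.268 m/s
v_mean = 0.85 × 1.268 = 1.078 m/s
Q = A × v_mean = 9.56 × 1.078 = 10.31 m³/s

10.3 m³/s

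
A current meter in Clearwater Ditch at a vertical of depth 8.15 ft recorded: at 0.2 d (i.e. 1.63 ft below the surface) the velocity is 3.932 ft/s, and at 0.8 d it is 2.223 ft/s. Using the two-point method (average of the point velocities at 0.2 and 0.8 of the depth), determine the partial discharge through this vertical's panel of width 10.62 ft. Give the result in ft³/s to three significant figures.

266 ft³/s

v̄ = (3.932 + 2.223) / 2 = 3.078 ft/s
q = v̄ × d × w = 3.078 × 8.15 × 10.62 = 266.4 ft³/s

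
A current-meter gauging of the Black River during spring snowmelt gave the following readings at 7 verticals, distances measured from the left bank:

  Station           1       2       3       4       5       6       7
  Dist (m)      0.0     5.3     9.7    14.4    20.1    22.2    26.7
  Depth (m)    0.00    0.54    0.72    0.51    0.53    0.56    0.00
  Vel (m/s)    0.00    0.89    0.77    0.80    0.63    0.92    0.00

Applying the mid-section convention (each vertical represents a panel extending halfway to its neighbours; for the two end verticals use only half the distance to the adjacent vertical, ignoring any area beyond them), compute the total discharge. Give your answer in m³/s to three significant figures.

9.98 m³/s

w_2 = (9.7 − 0.0)/2 = 4.85 m; q_2 = 0.89 × 0.54 × 4.85 = 2.331 m³/s
w_3 = (14.4 − 5.3)/2 = 4.55 m; q_3 = 0.77 × 0.72 × 4.55 = 2.523 m³/s
w_4 = (20.1 − 9.7)/2 = 5.2 m; q_4 = 0.80 × 0.51 × 5.2 = 2.122 m³/s
w_5 = (22.2 − 14.4)/2 = 3.9 m; q_5 = 0.63 × 0.53 × 3.9 = 1.302 m³/s
w_6 = (26.7 − 20.1)/2 = 3.3 m; q_6 = 0.92 × 0.56 × 3.3 = 1.700 m³/s
Stations 1, 7 contribute zero (depth or velocity is 0).
Q = Σ qᵢ = 9.977 m³/s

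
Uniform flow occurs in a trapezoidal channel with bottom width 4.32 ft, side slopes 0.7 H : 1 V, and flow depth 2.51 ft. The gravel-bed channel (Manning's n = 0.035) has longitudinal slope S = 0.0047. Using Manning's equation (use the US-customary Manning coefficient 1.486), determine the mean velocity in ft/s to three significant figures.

3.75 ft/s

A = (b + z·y)·y = (4.32 + 0.7×2.51)×2.51 = 15.25 ft²
P = b + 2y√(1+z²) = 4.32 + 2×2.51×√(1+0.7²) = 10.45 ft
R = A/P = 15.25/10.45 = 1.460 ft
Q = (1.486/n)·A·R^(2/3)·S^(1/2) = (1.486/0.035) × 15.25 × 1.460^(2/3) × 0.0047^(1/2) = 57.14 ft³/s
V = Q/A = 57.14/15.25 = 3.746 ft/s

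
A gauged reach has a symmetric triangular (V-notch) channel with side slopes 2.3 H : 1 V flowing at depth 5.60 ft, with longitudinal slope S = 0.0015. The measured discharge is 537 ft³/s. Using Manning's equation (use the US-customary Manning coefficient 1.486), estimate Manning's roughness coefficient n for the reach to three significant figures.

A = z·y² = 2.3×5.60² = 72.13 ft²
P = 2y√(1+z²) = 2×5.60×√(1+2.3²) = 28.09 ft
R = A/P = 72.13/28.09 = 2.568 ft
n = (1.486/Q)·A·R^(2/3)·S^(1/2) = (1.486/537) × 72.13 × 1.875 × 0.03873 = 0.01450

0.0145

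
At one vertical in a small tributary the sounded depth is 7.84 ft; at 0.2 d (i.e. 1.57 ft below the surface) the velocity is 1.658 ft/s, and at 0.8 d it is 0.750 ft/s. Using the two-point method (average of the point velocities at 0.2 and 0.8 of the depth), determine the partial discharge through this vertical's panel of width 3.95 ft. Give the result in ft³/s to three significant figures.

v̄ = (1.658 + 0.750) / 2 = 1.204 ft/s
q = v̄ × d × w = 1.204 × 7.84 × 3.95 = 37.29 ft³/s

37.3 ft³/s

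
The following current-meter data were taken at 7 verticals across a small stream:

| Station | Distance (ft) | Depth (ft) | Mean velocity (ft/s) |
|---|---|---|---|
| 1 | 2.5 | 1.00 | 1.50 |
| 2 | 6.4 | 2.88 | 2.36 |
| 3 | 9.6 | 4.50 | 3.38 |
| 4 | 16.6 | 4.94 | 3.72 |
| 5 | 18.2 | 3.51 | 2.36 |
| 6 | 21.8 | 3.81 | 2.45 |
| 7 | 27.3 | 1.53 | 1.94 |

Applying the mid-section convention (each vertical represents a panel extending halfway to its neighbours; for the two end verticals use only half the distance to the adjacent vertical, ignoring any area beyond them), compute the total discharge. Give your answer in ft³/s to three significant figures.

w_1 = (6.4 − 2.5)/2 = 1.95 ft; q_1 = 1.50 × 1.00 × 1.95 = 2.925 ft³/s
w_2 = (9.6 − 2.5)/2 = 3.55 ft; q_2 = 2.36 × 2.88 × 3.55 = 24.13 ft³/s
w_3 = (16.6 − 6.4)/2 = 5.1 ft; q_3 = 3.38 × 4.50 × 5.1 = 77.57 ft³/s
w_4 = (18.2 − 9.6)/2 = 4.3 ft; q_4 = 3.72 × 4.94 × 4.3 = 79.02 ft³/s
w_5 = (21.8 − 16.6)/2 = 2.6 ft; q_5 = 2.36 × 3.51 × 2.6 = 21.54 ft³/s
w_6 = (27.3 − 18.2)/2 = 4.55 ft; q_6 = 2.45 × 3.81 × 4.55 = 42.47 ft³/s
w_7 = (27.3 − 21.8)/2 = 2.75 ft; q_7 = 1.94 × 1.53 × 2.75 = 8.163 ft³/s
Q = Σ qᵢ = 255.8 ft³/s

256 ft³/s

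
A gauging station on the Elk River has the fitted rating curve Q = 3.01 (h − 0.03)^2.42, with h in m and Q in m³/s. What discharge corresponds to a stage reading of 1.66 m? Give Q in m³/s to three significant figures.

Q = 3.01 × (1.66 − 0.03)^2.42 = 3.01 × 1.63^2.42 = 9.819 m³/s

9.82 m³/s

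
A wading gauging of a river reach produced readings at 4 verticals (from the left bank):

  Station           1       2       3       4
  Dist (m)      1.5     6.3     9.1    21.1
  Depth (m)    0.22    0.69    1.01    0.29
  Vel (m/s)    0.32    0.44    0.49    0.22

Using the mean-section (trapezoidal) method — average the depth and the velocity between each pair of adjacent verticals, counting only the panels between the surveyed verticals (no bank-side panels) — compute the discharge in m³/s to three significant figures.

Panel 1-2: Δb = 4.8 m, d̄ = (0.22+0.69)/2 = 0.455, v̄ = (0.32+0.44)/2 = 0.38 → q = 4.8×0.455×0.38 = 0.8299 m³/s
Panel 2-3: Δb = 2.8 m, d̄ = (0.69+1.01)/2 = 0.85, v̄ = (0.44+0.49)/2 = 0.465 → q = 2.8×0.85×0.465 = 1.107 m³/s
Panel 3-4: Δb = 12 m, d̄ = (1.01+0.29)/2 = 0.65, v̄ = (0.49+0.22)/2 = 0.355 → q = 12×0.65×0.355 = 2.769 m³/s
Q = Σ q = 4.706 m³/s

4.71 m³/s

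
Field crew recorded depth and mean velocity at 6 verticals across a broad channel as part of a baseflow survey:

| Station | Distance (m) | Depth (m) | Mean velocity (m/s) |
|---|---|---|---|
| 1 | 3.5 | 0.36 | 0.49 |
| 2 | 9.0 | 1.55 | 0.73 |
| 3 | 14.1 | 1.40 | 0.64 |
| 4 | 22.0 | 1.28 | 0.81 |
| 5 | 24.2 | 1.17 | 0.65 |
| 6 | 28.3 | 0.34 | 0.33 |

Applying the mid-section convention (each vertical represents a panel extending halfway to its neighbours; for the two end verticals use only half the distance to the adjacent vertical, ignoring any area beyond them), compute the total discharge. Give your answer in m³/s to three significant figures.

20.2 m³/s

w_1 = (9.0 − 3.5)/2 = 2.75 m; q_1 = 0.49 × 0.36 × 2.75 = 0.4851 m³/s
w_2 = (14.1 − 3.5)/2 = 5.3 m; q_2 = 0.73 × 1.55 × 5.3 = 5.997 m³/s
w_3 = (22.0 − 9.0)/2 = 6.5 m; q_3 = 0.64 × 1.40 × 6.5 = 5.824 m³/s
w_4 = (24.2 − 14.1)/2 = 5.05 m; q_4 = 0.81 × 1.28 × 5.05 = 5.236 m³/s
w_5 = (28.3 − 22.0)/2 = 3.15 m; q_5 = 0.65 × 1.17 × 3.15 = 2.396 m³/s
w_6 = (28.3 − 24.2)/2 = 2.05 m; q_6 = 0.33 × 0.34 × 2.05 = 0.2300 m³/s
Q = Σ qᵢ = 20.17 m³/s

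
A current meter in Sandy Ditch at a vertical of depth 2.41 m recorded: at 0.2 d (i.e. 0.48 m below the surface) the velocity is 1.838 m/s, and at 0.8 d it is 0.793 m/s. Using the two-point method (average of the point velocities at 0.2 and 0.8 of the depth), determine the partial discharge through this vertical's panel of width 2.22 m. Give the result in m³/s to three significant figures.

7.04 m³/s

v̄ = (1.838 + 0.793) / 2 = 1.316 m/s
q = v̄ × d × w = 1.316 × 2.41 × 2.22 = 7.038 m³/s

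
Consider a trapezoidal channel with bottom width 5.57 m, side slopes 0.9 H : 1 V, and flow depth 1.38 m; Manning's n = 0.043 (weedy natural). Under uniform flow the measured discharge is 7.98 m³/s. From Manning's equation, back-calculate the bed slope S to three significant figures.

0.00131

A = (b + z·y)·y = (5.57 + 0.9×1.38)×1.38 = 9.401 m²
P = b + 2y√(1+z²) = 5.57 + 2×1.38×√(1+0.9²) = 9.283 m
R = A/P = 9.401/9.283 = 1.013 m
S = (Q·n / (1·A·R^(2/3)))² = (7.98×0.043 / (1×9.401×1.008))² = 0.001310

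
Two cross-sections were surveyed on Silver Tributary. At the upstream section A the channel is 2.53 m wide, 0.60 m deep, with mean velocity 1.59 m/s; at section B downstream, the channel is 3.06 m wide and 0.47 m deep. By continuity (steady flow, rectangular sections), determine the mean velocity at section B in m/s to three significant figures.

Q = A₁V₁ = (2.53×0.60) × 1.59 = 2.414 m³/s
A₂ = 3.06 × 0.47 = 1.438 m²
V₂ = Q/A₂ = 2.414/1.438 = 1.678 m/s

1.68 m/s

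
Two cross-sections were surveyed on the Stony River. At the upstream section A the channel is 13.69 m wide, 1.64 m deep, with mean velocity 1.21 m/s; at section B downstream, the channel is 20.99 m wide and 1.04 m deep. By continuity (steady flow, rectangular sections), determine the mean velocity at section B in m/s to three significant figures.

1.24 m/s

Q = A₁V₁ = (13.69×1.64) × 1.21 = 27.17 m³/s
A₂ = 20.99 × 1.04 = 21.83 m²
V₂ = Q/A₂ = 27.17/21.83 = 1.244 m/s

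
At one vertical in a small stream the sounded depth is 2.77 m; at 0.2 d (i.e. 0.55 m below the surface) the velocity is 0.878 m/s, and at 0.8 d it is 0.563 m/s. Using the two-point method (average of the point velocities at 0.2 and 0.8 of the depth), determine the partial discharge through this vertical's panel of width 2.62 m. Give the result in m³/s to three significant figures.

5.23 m³/s

v̄ = (0.878 + 0.563) / 2 = 0.7205 m/s
q = v̄ × d × w = 0.7205 × 2.77 × 2.62 = 5.229 m³/s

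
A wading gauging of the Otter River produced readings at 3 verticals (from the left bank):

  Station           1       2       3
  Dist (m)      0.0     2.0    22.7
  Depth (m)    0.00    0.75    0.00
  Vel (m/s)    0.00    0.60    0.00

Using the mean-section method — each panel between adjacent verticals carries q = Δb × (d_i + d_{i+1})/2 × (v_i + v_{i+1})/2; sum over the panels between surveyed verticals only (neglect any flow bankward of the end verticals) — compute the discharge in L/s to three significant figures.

Panel 1-2: Δb = 2 m, d̄ = (0.00+0.75)/2 = 0.375, v̄ = (0.00+0.60)/2 = 0.3 → q = 2×0.375×0.3 = 0.2250 m³/s
Panel 2-3: Δb = 20.7 m, d̄ = (0.75+0.00)/2 = 0.375, v̄ = (0.60+0.00)/2 = 0.3 → q = 20.7×0.375×0.3 = 2.329 m³/s
Q = Σ q = 2.554 m³/s
= 2.554 × 1000 = 2554 L/s

2550 L/s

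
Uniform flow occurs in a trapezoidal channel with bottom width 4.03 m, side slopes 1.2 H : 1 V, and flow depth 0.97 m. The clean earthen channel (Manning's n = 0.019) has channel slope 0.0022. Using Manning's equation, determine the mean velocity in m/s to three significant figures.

1.97 m/s

A = (b + z·y)·y = (4.03 + 1.2×0.97)×0.97 = 5.038 m²
P = b + 2y√(1+z²) = 4.03 + 2×0.97×√(1+1.2²) = 7.060 m
R = A/P = 5.038/7.060 = 0.7136 m
Q = (1/n)·A·R^(2/3)·S^(1/2) = (1/0.019) × 5.038 × 0.7136^(2/3) × 0.0022^(1/2) = 9.932 m³/s
V = Q/A = 9.932/5.038 = 1.971 m/s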